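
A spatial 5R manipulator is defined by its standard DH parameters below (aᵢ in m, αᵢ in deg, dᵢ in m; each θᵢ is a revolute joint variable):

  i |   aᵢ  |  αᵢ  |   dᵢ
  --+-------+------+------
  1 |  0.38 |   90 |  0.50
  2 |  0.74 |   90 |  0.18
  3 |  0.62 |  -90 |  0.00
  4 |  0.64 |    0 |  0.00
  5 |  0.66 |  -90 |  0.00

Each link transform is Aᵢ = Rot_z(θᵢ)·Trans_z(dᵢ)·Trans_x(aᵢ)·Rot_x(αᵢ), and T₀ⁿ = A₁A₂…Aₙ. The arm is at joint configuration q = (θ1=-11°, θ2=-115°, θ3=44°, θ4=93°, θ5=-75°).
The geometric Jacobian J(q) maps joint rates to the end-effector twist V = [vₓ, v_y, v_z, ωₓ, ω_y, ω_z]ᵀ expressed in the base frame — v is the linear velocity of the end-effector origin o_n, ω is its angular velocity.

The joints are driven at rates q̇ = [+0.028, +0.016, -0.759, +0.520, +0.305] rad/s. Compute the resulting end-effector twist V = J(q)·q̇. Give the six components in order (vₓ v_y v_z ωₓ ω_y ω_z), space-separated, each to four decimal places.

o_n = [0.2584, -1.0928, -1.3186]
J₁: ẑ×o_n = [1.0928, 0.2584, -0.0000], ω = ẑ
J2: z=[-0.1908, -0.9816, 0.0000] o=[0.3730, -0.0725, 0.5000] → [1.7851, -0.3470, 0.0822, -0.1908, -0.9816, 0.0000]
J3: z=[-0.8897, 0.1729, 0.4226] o=[0.0317, -0.1895, -0.1707] → [0.1833, -0.9254, 0.7644, -0.8897, 0.1729, 0.4226]
J4: z=[0.1509, -0.7621, 0.6296] o=[-0.2355, -0.5763, -0.5749] → [0.8920, 0.4232, 0.2985, 0.1509, -0.7621, 0.6296]
J5: z=[0.1509, -0.7621, 0.6296] o=[0.3475, -0.6660, -0.8231] → [0.6463, 0.0187, -0.1323, 0.1509, -0.7621, 0.6296]
V = J·q̇ = [0.5810, 0.9298, -0.4640, 0.7967, -0.7757, 0.2266]

0.5810 0.9298 -0.4640 0.7967 -0.7757 0.2266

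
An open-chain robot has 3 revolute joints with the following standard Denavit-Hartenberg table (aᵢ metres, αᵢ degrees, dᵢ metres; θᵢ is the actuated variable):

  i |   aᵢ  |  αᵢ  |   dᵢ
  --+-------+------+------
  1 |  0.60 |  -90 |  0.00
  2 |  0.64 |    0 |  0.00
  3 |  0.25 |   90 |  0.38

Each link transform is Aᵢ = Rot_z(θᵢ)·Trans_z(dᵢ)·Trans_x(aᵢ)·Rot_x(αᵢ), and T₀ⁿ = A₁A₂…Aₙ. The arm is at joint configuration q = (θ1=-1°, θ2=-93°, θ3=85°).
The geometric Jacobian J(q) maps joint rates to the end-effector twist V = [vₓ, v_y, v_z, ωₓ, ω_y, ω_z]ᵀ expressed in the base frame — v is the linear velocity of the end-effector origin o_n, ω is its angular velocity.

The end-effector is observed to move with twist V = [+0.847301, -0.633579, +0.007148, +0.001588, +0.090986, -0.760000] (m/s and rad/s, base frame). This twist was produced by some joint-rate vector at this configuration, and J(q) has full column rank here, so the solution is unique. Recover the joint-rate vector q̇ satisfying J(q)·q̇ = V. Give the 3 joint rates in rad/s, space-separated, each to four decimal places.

o_n = [0.8206, 0.3657, 0.6739]
J₁: ẑ×o_n = [-0.3657, 0.8206, 0.0000], ω = ẑ
J2: z=[0.0175, 0.9998, 0.0000] o=[0.5999, -0.0105, 0.0000] → [0.6738, -0.0118, -0.2141, 0.0175, 0.9998, 0.0000]
J3: z=[0.0175, 0.9998, 0.0000] o=[0.5664, -0.0099, 0.6391] → [0.0348, -0.0006, -0.2476, 0.0175, 0.9998, 0.0000]
q̇ = J⁺·V = [-0.7600, 0.8860, -0.7950]

-0.7600 0.8860 -0.7950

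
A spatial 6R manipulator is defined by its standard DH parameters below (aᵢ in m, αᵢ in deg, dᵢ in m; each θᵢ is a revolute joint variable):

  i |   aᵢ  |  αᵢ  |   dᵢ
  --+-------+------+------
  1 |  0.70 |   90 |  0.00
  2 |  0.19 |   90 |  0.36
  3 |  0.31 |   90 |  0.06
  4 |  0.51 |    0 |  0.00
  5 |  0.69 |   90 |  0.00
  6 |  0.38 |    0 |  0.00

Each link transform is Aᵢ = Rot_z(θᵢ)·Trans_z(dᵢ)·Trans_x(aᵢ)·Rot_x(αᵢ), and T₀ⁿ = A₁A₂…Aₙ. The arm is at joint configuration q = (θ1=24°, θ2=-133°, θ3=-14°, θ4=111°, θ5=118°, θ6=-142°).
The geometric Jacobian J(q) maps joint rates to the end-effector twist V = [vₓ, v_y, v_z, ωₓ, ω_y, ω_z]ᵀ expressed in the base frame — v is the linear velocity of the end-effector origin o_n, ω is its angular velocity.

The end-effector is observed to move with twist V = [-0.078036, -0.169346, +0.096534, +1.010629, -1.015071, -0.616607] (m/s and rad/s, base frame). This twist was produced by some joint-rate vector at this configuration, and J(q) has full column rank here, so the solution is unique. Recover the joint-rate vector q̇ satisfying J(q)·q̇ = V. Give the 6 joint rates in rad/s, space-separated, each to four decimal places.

0.0850 0.3520 -0.9200 -0.0680 -0.9290 0.1040

o_n = [0.6540, -0.3855, 0.0758]
J₁: ẑ×o_n = [0.3855, 0.6540, -0.0000], ω = ẑ
J2: z=[0.4067, -0.9135, 0.0000] o=[0.6395, 0.2847, 0.0000] → [-0.0692, -0.0308, -0.2593, 0.4067, -0.9135, 0.0000]
J3: z=[-0.6681, -0.2975, 0.6820] o=[0.6675, -0.0969, -0.1390] → [0.1330, 0.1343, 0.1888, -0.6681, -0.2975, 0.6820]
J4: z=[-0.2439, 0.9535, 0.1769] o=[0.4095, -0.1296, -0.3180] → [0.4208, 0.1393, -0.1707, -0.2439, 0.9535, 0.1769]
J5: z=[-0.2439, 0.9535, 0.1769] o=[0.2199, -0.2625, 0.1364] → [-0.0360, 0.0620, -0.3839, -0.2439, 0.9535, 0.1769]
J6: z=[0.0922, -0.1588, 0.9830] o=[0.8860, -0.0858, 0.1025] → [0.2989, -0.2256, -0.0645, 0.0922, -0.1588, 0.9830]
q̇ = J⁺·V = [0.0850, 0.3520, -0.9200, -0.0680, -0.9290, 0.1040]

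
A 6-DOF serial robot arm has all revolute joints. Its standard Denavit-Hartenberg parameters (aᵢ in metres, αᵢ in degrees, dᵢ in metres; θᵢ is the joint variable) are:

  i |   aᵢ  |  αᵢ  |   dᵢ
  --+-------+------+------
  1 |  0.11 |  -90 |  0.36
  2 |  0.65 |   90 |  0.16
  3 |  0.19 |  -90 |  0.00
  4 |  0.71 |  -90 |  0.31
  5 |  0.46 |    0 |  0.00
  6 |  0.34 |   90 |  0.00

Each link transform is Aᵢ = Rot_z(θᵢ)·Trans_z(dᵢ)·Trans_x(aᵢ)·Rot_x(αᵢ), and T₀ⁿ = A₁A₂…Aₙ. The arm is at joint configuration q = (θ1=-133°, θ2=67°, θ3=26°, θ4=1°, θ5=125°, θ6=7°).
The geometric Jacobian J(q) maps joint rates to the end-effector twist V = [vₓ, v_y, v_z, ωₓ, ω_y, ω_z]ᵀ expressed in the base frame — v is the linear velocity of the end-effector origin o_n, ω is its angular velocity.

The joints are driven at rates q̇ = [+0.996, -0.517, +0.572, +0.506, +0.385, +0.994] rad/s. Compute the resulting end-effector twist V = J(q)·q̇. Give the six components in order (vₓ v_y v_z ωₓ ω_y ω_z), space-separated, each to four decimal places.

o_n = [-0.3430, -0.4440, -0.7068]
J₁: ẑ×o_n = [0.4440, -0.3430, 0.0000], ω = ẑ
J2: z=[0.7314, -0.6820, 0.0000] o=[-0.0750, -0.0804, 0.3600] → [0.7276, 0.7802, -0.4487, 0.7314, -0.6820, 0.0000]
J3: z=[-0.6278, -0.6732, 0.3907] o=[-0.1312, -0.3753, -0.2383] → [0.3422, -0.3769, -0.0994, -0.6278, -0.6732, 0.3907]
J4: z=[0.7742, -0.4877, 0.4035] o=[-0.1158, -0.4809, -0.3955] → [0.1369, 0.1493, -0.0823, 0.7742, -0.4877, 0.4035]
J5: z=[0.6263, 0.6828, -0.3762] o=[0.1895, -1.0183, -0.8626] → [0.3224, 0.1028, 0.7233, 0.6263, 0.6828, -0.3762]
J6: z=[0.6263, 0.6828, -0.3762] o=[-0.1265, -0.6910, -0.7946] → [0.1529, 0.0265, 0.3025, 0.6263, 0.6828, -0.3762]
V = J·q̇ = [0.6073, -0.8191, 0.7127, 0.5181, 0.6623, 0.9049]

0.6073 -0.8191 0.7127 0.5181 0.6623 0.9049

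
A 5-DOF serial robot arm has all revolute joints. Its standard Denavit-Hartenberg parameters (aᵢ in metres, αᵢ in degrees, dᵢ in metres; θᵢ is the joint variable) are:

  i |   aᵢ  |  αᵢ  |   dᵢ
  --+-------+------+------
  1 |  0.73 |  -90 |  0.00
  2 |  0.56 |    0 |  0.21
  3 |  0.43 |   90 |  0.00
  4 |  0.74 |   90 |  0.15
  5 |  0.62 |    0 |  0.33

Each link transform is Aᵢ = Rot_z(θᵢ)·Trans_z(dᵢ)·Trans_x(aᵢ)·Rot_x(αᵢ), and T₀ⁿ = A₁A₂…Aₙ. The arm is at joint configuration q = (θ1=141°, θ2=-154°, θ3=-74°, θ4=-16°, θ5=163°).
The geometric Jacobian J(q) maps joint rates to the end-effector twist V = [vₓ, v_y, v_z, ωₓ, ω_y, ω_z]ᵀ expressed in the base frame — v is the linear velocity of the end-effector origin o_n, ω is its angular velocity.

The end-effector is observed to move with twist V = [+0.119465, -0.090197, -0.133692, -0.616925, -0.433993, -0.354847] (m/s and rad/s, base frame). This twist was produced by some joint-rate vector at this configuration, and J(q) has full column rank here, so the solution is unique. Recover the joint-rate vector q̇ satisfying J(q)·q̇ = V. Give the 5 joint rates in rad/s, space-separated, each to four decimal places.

o_n = [-0.0247, 0.2101, -0.3332]
J₁: ẑ×o_n = [-0.2101, -0.0247, 0.0000], ω = ẑ
J2: z=[-0.6293, -0.7771, 0.0000] o=[-0.5673, 0.4594, 0.0000] → [0.2590, -0.2097, 0.5786, -0.6293, -0.7771, 0.0000]
J3: z=[-0.6293, -0.7771, 0.0000] o=[-0.3083, -0.0205, 0.2455] → [0.4497, -0.3642, 0.0753, -0.6293, -0.7771, 0.0000]
J4: z=[-0.5775, 0.4677, -0.6691] o=[-0.0847, -0.2016, -0.0741] → [0.1543, -0.1898, -0.2659, -0.5775, 0.4677, -0.6691]
J5: z=[0.4616, 0.8631, 0.2048] o=[0.3269, -0.2725, -0.7031] → [0.2204, -0.2427, 0.5262, 0.4616, 0.8631, 0.2048]
q̇ = J⁺·V = [-0.0400, 0.2320, 0.1590, 0.3640, -0.3480]

-0.0400 0.2320 0.1590 0.3640 -0.3480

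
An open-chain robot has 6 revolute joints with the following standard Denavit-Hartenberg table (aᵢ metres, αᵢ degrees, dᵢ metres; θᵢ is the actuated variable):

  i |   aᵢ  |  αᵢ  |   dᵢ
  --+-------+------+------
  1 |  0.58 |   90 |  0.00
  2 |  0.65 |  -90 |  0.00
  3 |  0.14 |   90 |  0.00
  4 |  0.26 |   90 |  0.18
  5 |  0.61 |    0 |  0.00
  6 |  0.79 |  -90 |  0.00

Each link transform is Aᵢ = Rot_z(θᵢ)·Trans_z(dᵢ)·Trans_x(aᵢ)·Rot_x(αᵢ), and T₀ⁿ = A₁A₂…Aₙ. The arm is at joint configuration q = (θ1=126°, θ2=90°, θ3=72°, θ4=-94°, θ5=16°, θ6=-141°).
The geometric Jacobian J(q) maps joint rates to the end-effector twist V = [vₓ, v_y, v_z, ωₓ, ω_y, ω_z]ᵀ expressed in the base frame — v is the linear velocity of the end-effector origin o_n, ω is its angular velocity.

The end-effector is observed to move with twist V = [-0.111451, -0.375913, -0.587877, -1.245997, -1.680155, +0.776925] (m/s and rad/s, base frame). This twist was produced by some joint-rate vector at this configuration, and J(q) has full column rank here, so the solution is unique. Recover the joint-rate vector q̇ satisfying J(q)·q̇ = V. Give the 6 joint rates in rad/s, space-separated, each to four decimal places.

0.4330 -0.9630 0.7030 0.0080 -0.9910 -0.1000

o_n = [-0.7329, 0.6694, 0.4004]
J₁: ẑ×o_n = [-0.6694, -0.7329, 0.0000], ω = ẑ
J2: z=[0.8090, 0.5878, 0.0000] o=[-0.3409, 0.4692, 0.0000] → [0.2354, -0.3240, 0.3923, 0.8090, 0.5878, 0.0000]
J3: z=[0.5878, -0.8090, 0.0000] o=[-0.3409, 0.4692, 0.6500] → [0.2019, 0.1467, -0.1995, 0.5878, -0.8090, 0.0000]
J4: z=[0.2500, 0.1816, 0.9511] o=[-0.4486, 0.3910, 0.6933] → [-0.3180, -0.1971, 0.1212, 0.2500, 0.1816, 0.9511]
J5: z=[0.8085, 0.5012, -0.3083] o=[-0.5421, 0.6436, 0.8588] → [-0.2218, 0.4294, 0.1164, 0.8085, 0.5012, -0.3083]
J6: z=[0.8085, 0.5012, -0.3083] o=[-0.8124, 1.1703, 1.0061] → [-0.4580, 0.4652, -0.4449, 0.8085, 0.5012, -0.3083]
q̇ = J⁺·V = [0.4330, -0.9630, 0.7030, 0.0080, -0.9910, -0.1000]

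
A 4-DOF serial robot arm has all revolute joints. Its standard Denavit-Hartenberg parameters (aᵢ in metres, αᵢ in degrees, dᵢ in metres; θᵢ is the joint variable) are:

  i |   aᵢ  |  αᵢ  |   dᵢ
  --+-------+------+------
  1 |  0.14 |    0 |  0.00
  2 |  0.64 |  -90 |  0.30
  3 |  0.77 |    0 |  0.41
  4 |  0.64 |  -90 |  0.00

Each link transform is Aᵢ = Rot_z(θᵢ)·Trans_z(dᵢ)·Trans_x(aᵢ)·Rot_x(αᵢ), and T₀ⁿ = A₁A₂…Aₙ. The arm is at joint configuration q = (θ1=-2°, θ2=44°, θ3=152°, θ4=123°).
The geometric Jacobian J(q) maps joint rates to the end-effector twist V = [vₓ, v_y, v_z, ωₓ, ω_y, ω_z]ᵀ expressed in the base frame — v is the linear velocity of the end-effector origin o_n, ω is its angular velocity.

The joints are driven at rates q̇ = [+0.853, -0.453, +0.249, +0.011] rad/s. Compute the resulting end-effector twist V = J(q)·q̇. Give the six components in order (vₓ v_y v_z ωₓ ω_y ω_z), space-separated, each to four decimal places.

o_n = [-0.1226, 0.3104, 0.5761]
J₁: ẑ×o_n = [-0.3104, -0.1226, 0.0000], ω = ẑ
J2: z=[0.0000, 0.0000, 1.0000] o=[0.1399, -0.0049, 0.0000] → [-0.3153, -0.2625, 0.0000, 0.0000, 0.0000, 1.0000]
J3: z=[-0.6691, 0.7431, 0.0000] o=[0.6155, 0.4234, 0.3000] → [0.2052, 0.1847, 0.6241, -0.6691, 0.7431, 0.0000]
J4: z=[-0.6691, 0.7431, 0.0000] o=[-0.1641, 0.2731, -0.0615] → [0.4738, 0.4266, -0.0558, -0.6691, 0.7431, 0.0000]
V = J·q̇ = [-0.0657, 0.0650, 0.1548, -0.1740, 0.1932, 0.4000]

-0.0657 0.0650 0.1548 -0.1740 0.1932 0.4000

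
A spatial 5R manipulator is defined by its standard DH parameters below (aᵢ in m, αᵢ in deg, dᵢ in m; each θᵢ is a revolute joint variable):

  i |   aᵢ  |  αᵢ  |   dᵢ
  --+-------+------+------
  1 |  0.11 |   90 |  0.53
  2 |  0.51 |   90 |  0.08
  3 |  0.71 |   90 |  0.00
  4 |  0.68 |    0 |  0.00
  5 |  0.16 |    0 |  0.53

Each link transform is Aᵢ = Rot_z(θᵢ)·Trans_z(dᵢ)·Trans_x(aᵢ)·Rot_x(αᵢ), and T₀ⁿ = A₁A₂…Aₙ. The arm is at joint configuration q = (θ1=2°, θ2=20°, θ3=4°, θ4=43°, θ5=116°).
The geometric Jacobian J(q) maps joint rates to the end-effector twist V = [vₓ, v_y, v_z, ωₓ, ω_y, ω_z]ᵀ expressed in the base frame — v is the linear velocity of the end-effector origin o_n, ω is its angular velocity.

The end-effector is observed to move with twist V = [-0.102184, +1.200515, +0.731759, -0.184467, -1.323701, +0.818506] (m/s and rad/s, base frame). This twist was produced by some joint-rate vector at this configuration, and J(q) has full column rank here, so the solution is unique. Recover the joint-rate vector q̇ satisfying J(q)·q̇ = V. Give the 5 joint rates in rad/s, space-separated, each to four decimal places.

0.3980 0.2750 -0.4740 -0.7490 -0.2950

o_n = [1.7798, 0.4373, 0.5884]
J₁: ẑ×o_n = [-0.4373, 1.7798, 0.0000], ω = ẑ
J2: z=[0.0349, -0.9994, 0.0000] o=[0.1099, 0.0038, 0.5300] → [-0.0583, -0.0020, 1.6839, 0.0349, -0.9994, 0.0000]
J3: z=[0.3418, 0.0119, -0.9397] o=[0.5917, -0.0594, 0.7044] → [0.4653, -1.0768, 0.1556, 0.3418, 0.0119, -0.9397]
J4: z=[0.0307, 0.9992, 0.0239] o=[1.2586, -0.0857, 0.9467] → [-0.3705, 0.0234, -0.5048, 0.0307, 0.9992, 0.0239]
J5: z=[0.0307, 0.9992, 0.0239] o=[1.8842, -0.0985, 0.6806] → [-0.1049, 0.0003, 0.1208, 0.0307, 0.9992, 0.0239]
q̇ = J⁺·V = [0.3980, 0.2750, -0.4740, -0.7490, -0.2950]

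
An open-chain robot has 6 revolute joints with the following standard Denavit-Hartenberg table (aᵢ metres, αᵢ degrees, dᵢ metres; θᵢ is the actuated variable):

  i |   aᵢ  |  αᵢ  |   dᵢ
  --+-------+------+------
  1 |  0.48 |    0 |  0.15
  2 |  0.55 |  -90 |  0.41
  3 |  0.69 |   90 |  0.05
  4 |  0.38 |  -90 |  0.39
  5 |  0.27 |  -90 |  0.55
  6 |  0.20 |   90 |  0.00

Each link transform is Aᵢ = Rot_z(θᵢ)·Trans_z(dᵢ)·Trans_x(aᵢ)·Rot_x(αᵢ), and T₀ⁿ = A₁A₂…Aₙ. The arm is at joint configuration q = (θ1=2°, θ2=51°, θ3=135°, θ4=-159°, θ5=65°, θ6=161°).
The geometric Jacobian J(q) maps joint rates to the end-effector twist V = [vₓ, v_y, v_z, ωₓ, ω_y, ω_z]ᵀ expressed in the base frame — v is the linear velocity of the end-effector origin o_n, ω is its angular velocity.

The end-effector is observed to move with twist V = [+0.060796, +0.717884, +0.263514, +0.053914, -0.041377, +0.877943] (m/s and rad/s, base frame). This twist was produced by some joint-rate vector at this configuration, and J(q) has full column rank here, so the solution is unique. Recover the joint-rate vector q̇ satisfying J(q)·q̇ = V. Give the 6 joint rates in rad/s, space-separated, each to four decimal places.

0.2330 0.0850 -0.1550 -0.5540 -0.2230 -0.3730

o_n = [1.1826, 0.0337, -0.0013]
J₁: ẑ×o_n = [-0.0337, 1.1826, 0.0000], ω = ẑ
J2: z=[0.0000, 0.0000, 1.0000] o=[0.4797, 0.0168, 0.1500] → [-0.0170, 0.7029, 0.0000, 0.0000, 0.0000, 1.0000]
J3: z=[-0.7986, 0.6018, 0.0000] o=[0.8107, 0.4560, 0.5600] → [-0.3378, -0.4483, 0.1134, -0.7986, 0.6018, 0.0000]
J4: z=[0.4255, 0.5647, -0.7071] o=[0.4771, 0.0964, 0.0721] → [-0.0858, -0.4676, -0.4251, 0.4255, 0.5647, -0.7071]
J5: z=[0.5931, -0.7642, -0.2534] o=[0.9028, 0.4351, 0.0472] → [-0.0647, -0.0421, -0.0242, 0.5931, -0.7642, -0.2534]
J6: z=[-0.7993, -0.5210, -0.2995] o=[1.2029, -0.0879, 0.1562] → [0.1185, -0.1198, -0.1078, -0.7993, -0.5210, -0.2995]
q̇ = J⁺·V = [0.2330, 0.0850, -0.1550, -0.5540, -0.2230, -0.3730]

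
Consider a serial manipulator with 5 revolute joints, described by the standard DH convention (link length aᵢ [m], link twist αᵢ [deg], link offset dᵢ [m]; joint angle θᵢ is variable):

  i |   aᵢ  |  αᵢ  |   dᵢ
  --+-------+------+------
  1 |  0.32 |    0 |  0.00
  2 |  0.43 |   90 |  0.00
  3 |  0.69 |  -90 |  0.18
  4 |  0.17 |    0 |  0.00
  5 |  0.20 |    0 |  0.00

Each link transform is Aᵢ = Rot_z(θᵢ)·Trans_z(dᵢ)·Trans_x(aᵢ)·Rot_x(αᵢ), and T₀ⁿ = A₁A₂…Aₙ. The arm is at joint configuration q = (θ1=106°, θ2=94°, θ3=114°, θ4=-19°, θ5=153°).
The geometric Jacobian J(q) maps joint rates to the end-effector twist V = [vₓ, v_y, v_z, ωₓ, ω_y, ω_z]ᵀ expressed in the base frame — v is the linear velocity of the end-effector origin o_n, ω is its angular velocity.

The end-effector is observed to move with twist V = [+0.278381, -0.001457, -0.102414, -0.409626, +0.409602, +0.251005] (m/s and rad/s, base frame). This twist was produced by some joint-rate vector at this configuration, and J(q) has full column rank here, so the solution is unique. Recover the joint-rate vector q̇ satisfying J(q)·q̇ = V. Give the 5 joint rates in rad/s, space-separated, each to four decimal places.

o_n = [-0.2515, 0.3455, 0.6503]
J₁: ẑ×o_n = [-0.3455, -0.2515, 0.0000], ω = ẑ
J2: z=[0.0000, 0.0000, 1.0000] o=[-0.0882, 0.3076, 0.0000] → [-0.0379, -0.1633, 0.0000, 0.0000, 0.0000, 1.0000]
J3: z=[-0.3420, 0.9397, 0.0000] o=[-0.4923, 0.1605, 0.0000] → [0.6111, 0.2224, -0.2895, -0.3420, 0.9397, 0.0000]
J4: z=[0.8585, 0.3125, -0.4067] o=[-0.2901, 0.4257, 0.6303] → [-0.0264, -0.0328, -0.0809, 0.8585, 0.3125, -0.4067]
J5: z=[0.8585, 0.3125, -0.4067] o=[-0.2476, 0.5000, 0.7772] → [-0.1025, 0.1105, -0.1314, 0.8585, 0.3125, -0.4067]
q̇ = J⁺·V = [0.2800, -0.1380, 0.5250, 0.2840, -0.5520]

0.2800 -0.1380 0.5250 0.2840 -0.5520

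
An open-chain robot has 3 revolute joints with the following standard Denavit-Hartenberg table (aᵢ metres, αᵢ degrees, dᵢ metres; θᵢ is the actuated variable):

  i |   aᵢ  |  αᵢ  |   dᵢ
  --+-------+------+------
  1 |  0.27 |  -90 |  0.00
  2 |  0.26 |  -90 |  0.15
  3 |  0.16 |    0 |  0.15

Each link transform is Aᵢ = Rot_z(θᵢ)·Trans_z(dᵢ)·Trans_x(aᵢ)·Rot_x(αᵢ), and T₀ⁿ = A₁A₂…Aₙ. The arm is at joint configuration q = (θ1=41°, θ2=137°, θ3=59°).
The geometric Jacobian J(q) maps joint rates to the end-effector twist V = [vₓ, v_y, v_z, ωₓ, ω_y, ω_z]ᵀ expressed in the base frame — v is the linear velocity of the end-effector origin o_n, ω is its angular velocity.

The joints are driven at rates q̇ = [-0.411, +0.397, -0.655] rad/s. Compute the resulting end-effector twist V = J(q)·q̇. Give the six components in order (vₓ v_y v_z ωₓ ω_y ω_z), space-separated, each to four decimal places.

o_n = [-0.0709, -0.0446, -0.1238]
J₁: ẑ×o_n = [0.0446, -0.0709, 0.0000], ω = ẑ
J2: z=[-0.6561, 0.7547, 0.0000] o=[0.2038, 0.1771, 0.0000] → [-0.0934, -0.0812, 0.3527, -0.6561, 0.7547, 0.0000]
J3: z=[-0.5147, -0.4474, 0.7314] o=[-0.0381, 0.1656, -0.1773] → [0.1298, 0.0036, 0.0935, -0.5147, -0.4474, 0.7314]
V = J·q̇ = [-0.1404, -0.0055, 0.0788, 0.0767, 0.5927, -0.8900]

-0.1404 -0.0055 0.0788 0.0767 0.5927 -0.8900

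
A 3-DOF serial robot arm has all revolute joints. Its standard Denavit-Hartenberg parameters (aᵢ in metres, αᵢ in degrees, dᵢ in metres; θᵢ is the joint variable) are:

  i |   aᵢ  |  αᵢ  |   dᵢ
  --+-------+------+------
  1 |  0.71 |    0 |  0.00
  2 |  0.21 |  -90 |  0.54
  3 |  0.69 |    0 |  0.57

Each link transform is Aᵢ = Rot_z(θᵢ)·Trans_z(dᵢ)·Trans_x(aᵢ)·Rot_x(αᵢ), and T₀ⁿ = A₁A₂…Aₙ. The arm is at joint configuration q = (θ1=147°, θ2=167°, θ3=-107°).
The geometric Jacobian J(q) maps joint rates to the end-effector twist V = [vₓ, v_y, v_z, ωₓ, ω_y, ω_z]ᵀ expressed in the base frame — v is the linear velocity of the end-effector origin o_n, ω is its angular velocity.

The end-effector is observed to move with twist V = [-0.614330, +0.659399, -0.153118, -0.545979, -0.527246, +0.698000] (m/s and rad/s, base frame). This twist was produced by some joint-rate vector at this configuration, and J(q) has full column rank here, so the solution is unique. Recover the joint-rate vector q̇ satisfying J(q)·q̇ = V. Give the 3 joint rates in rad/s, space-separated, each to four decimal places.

o_n = [-0.1797, 0.7767, 1.1999]
J₁: ẑ×o_n = [-0.7767, -0.1797, 0.0000], ω = ẑ
J2: z=[0.0000, 0.0000, 1.0000] o=[-0.5955, 0.3867, 0.0000] → [-0.3900, 0.4158, 0.0000, 0.0000, 0.0000, 1.0000]
J3: z=[0.7193, 0.6947, 0.0000] o=[-0.4496, 0.2356, 0.5400] → [0.4584, -0.4747, 0.2017, 0.7193, 0.6947, 0.0000]
q̇ = J⁺·V = [-0.0150, 0.7130, -0.7590]

-0.0150 0.7130 -0.7590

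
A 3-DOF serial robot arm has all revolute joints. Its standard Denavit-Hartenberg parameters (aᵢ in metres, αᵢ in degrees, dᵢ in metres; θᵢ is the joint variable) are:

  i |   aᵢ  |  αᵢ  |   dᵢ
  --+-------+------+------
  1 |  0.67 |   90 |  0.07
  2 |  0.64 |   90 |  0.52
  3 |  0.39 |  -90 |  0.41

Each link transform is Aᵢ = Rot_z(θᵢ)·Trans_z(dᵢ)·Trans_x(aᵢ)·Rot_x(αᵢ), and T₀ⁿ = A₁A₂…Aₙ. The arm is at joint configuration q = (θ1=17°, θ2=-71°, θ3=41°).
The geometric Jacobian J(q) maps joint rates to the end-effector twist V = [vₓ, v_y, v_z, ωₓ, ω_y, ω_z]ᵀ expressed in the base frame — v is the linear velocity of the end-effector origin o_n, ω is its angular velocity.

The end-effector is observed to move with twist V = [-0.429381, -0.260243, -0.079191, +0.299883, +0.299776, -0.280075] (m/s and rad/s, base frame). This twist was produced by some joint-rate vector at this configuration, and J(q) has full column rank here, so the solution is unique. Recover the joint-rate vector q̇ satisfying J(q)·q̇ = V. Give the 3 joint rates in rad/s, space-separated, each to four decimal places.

-0.4090 -0.1990 -0.3960

o_n = [0.7877, -0.5705, -0.9469]
J₁: ẑ×o_n = [0.5705, 0.7877, -0.0000], ω = ẑ
J2: z=[0.2924, -0.9563, 0.0000] o=[0.6407, 0.1959, 0.0700] → [0.9725, 0.2973, -0.0835, 0.2924, -0.9563, 0.0000]
J3: z=[-0.9042, -0.2764, -0.3256] o=[0.9920, -0.2405, -0.5351] → [0.0064, -0.3058, 0.2419, -0.9042, -0.2764, -0.3256]
q̇ = J⁺·V = [-0.4090, -0.1990, -0.3960]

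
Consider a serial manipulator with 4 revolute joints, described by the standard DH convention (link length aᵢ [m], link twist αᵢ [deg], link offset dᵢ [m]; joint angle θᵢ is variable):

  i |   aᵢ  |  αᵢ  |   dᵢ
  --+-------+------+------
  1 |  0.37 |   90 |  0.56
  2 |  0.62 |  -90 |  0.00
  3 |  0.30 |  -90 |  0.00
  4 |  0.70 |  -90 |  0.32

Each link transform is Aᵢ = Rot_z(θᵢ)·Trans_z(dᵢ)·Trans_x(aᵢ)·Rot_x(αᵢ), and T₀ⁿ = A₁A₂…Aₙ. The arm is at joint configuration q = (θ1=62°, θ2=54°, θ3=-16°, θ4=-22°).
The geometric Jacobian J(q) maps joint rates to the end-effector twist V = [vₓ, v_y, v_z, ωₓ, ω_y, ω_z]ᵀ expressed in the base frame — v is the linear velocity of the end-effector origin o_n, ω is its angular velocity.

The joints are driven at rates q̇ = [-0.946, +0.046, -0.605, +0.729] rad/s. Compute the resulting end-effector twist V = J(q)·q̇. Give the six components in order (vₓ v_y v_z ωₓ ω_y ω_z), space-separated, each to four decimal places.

o_n = [0.4806, 1.0020, 2.0251]
J₁: ẑ×o_n = [-1.0020, 0.4806, 0.0000], ω = ẑ
J2: z=[0.8829, -0.4695, 0.0000] o=[0.1737, 0.3267, 0.5600] → [-0.6878, -1.2936, 0.7403, 0.8829, -0.4695, 0.0000]
J3: z=[-0.3798, -0.7143, 0.5878] o=[0.3448, 0.6485, 1.0616] → [-0.8961, 0.4458, -0.0372, -0.3798, -0.7143, 0.5878]
J4: z=[-0.7727, 0.5943, 0.2230] o=[0.4974, 0.7593, 1.2949] → [0.3799, 0.5605, -0.1776, -0.7727, 0.5943, 0.2230]
V = J·q̇ = [1.7353, -0.3753, -0.0729, -0.2929, 0.8438, -1.1390]

1.7353 -0.3753 -0.0729 -0.2929 0.8438 -1.1390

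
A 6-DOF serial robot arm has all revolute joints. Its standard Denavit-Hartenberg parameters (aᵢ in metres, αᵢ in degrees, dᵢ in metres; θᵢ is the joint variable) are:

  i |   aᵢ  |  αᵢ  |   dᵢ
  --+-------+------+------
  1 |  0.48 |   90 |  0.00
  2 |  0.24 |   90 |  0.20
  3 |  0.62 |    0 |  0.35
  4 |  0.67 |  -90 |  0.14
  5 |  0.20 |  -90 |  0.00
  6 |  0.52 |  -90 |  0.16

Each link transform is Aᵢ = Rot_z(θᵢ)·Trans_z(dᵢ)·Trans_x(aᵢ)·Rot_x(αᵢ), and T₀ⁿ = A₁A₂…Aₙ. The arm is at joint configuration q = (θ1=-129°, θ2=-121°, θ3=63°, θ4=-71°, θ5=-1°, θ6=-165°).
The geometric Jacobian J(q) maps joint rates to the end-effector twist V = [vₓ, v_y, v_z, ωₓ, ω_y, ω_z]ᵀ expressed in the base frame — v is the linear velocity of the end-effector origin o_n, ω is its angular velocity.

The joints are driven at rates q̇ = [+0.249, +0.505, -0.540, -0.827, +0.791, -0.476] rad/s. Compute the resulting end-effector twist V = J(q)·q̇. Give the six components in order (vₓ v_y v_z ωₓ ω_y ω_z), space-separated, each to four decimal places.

0.5015 -0.6881 -0.4127 -1.4498 0.2587 -0.2972

o_n = [-0.4811, 0.7313, -0.6103]
J₁: ẑ×o_n = [-0.7313, -0.4811, 0.0000], ω = ẑ
J2: z=[-0.7771, 0.6293, 0.0000] o=[-0.3021, -0.3730, 0.0000] → [-0.3841, -0.4743, -0.7456, -0.7771, 0.6293, 0.0000]
J3: z=[0.5394, 0.6661, 0.5150] o=[-0.3797, -0.1511, -0.2057] → [-0.7240, 0.1660, 0.5436, 0.5394, 0.6661, 0.5150]
J4: z=[0.5394, 0.6661, 0.5150] o=[-0.5290, 0.5424, -0.2667] → [-0.3262, 0.2100, 0.0700, 0.5394, 0.6661, 0.5150]
J5: z=[-0.7245, 0.6789, -0.1193] o=[-0.1660, 0.8425, -0.7633] → [0.0906, 0.1484, 0.2945, -0.7245, 0.6789, -0.1193]
J6: z=[-0.5319, -0.6607, -0.5298] o=[-0.0783, 0.9066, -0.9313] → [-0.3049, 0.3841, -0.1729, -0.5319, -0.6607, -0.5298]
V = J·q̇ = [0.5015, -0.6881, -0.4127, -1.4498, 0.2587, -0.2972]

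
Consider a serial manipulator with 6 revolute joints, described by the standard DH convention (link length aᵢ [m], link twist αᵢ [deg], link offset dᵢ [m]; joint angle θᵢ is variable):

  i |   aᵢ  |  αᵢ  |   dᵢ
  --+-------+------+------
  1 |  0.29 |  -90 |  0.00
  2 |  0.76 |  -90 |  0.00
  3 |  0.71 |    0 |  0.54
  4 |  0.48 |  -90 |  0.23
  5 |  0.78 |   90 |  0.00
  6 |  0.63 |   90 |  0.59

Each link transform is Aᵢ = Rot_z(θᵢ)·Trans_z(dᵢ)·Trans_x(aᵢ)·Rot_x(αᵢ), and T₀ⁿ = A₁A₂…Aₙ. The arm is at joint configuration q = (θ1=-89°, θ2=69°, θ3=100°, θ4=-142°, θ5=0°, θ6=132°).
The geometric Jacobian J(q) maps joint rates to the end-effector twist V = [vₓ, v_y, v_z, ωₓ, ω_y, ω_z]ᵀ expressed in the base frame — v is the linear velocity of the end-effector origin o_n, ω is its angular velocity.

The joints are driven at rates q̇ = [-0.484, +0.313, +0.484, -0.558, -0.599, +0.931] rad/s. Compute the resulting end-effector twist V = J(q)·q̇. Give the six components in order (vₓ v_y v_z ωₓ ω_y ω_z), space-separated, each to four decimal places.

o_n = [-0.4933, 0.4074, -1.9560]
J₁: ẑ×o_n = [-0.4074, -0.4933, 0.0000], ω = ẑ
J2: z=[0.9998, 0.0175, 0.0000] o=[0.0051, -0.2900, 0.0000] → [-0.0341, 1.9557, 0.7059, 0.9998, 0.0175, 0.0000]
J3: z=[-0.0163, 0.9334, -0.3584] o=[0.0098, -0.5623, -0.7095] → [-0.8160, 0.1600, 0.4538, -0.0163, 0.9334, -0.3584]
J4: z=[-0.0163, 0.9334, -0.3584] o=[-0.6989, -0.0262, -0.7879] → [-0.9349, -0.0927, -0.1990, -0.0163, 0.9334, -0.3584]
J5: z=[-0.7388, -0.2527, -0.6247] o=[-0.3792, 0.0662, -1.2034] → [0.4033, -0.4848, -0.2809, -0.7388, -0.2527, -0.6247]
J6: z=[-0.0163, 0.9334, -0.3584] o=[0.1462, -0.1323, -1.7445] → [-0.0039, 0.2257, 0.5882, -0.0163, 0.9334, -0.3584]
V = J·q̇ = [0.0680, 1.4806, 1.2674, 0.7416, 0.9568, -0.4169]

0.0680 1.4806 1.2674 0.7416 0.9568 -0.4169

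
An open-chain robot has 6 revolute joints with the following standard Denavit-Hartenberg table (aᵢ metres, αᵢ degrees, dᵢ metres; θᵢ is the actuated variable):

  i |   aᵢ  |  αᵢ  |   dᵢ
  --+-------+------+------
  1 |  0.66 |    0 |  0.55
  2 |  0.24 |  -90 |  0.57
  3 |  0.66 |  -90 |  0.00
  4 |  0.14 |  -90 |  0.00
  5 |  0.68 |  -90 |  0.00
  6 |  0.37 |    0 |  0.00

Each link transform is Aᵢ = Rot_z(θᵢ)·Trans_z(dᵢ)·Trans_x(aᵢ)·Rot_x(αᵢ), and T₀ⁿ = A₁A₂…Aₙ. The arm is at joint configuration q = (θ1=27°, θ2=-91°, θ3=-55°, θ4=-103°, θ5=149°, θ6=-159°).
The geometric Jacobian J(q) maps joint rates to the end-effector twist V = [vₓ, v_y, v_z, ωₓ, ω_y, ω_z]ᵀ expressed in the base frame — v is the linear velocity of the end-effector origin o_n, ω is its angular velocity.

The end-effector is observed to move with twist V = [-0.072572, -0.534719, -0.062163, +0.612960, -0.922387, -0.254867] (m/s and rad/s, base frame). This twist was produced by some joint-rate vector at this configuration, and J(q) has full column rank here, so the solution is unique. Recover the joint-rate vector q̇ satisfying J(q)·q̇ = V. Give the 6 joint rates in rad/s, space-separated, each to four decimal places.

o_n = [0.7364, -0.2627, 1.8924]
J₁: ẑ×o_n = [0.2627, 0.7364, -0.0000], ω = ẑ
J2: z=[0.0000, 0.0000, 1.0000] o=[0.5881, 0.2996, 0.5500] → [0.5623, 0.1483, -0.0000, 0.0000, 0.0000, 1.0000]
J3: z=[0.8988, 0.4384, 0.0000] o=[0.6933, 0.0839, 1.1200] → [0.3386, -0.6942, -0.3304, 0.8988, 0.4384, 0.0000]
J4: z=[0.3591, -0.7362, -0.5736] o=[0.8592, -0.2563, 1.6606] → [-0.1743, -0.0128, -0.0927, 0.3591, -0.7362, -0.5736]
J5: z=[0.4472, -0.4037, 0.7982] o=[0.9739, -0.1803, 1.6348] → [-0.0382, -0.3047, -0.1327, 0.4472, -0.4037, 0.7982]
J6: z=[-0.1141, -0.9108, -0.3967] o=[0.3707, -0.2390, 1.9431] → [0.0368, -0.1509, 0.3358, -0.1141, -0.9108, -0.3967]
q̇ = J⁺·V = [-0.1860, 0.0040, 0.2370, 0.5810, 0.5350, 0.4200]

-0.1860 0.0040 0.2370 0.5810 0.5350 0.4200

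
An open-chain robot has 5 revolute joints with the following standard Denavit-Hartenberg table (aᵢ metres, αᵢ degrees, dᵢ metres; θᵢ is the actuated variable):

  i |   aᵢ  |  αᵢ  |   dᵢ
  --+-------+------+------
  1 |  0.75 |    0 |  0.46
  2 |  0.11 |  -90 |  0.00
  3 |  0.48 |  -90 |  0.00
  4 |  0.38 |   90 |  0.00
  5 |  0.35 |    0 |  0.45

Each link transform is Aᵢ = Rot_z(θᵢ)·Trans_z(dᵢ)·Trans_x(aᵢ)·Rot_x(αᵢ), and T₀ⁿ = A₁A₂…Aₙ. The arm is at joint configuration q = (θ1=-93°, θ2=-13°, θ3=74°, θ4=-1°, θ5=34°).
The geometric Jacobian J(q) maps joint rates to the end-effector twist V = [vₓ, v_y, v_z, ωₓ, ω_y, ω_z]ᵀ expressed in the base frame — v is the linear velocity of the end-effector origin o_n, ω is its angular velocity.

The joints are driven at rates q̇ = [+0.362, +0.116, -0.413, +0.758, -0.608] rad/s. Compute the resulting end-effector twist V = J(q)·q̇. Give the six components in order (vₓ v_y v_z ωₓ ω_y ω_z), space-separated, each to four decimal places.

-0.2533 -0.4401 -0.3498 -0.7813 0.9790 0.2589

o_n = [0.3392, -1.1037, -0.6919]
J₁: ẑ×o_n = [1.1037, 0.3392, -0.0000], ω = ẑ
J2: z=[0.0000, 0.0000, 1.0000] o=[-0.0393, -0.7490, 0.4600] → [0.3548, 0.3785, -0.0000, 0.0000, 0.0000, 1.0000]
J3: z=[0.9613, -0.2756, 0.0000] o=[-0.0696, -0.8547, 0.4600] → [0.3175, 1.1073, -0.1267, 0.9613, -0.2756, 0.0000]
J4: z=[0.2650, 0.9240, -0.2756] o=[-0.1060, -0.9819, -0.0014] → [-0.6716, 0.0602, -0.4437, 0.2650, 0.9240, -0.2756]
J5: z=[0.9624, -0.2710, 0.0168] o=[-0.1285, -1.0844, -0.3666] → [0.0885, 0.3209, 0.1081, 0.9624, -0.2710, 0.0168]
V = J·q̇ = [-0.2533, -0.4401, -0.3498, -0.7813, 0.9790, 0.2589]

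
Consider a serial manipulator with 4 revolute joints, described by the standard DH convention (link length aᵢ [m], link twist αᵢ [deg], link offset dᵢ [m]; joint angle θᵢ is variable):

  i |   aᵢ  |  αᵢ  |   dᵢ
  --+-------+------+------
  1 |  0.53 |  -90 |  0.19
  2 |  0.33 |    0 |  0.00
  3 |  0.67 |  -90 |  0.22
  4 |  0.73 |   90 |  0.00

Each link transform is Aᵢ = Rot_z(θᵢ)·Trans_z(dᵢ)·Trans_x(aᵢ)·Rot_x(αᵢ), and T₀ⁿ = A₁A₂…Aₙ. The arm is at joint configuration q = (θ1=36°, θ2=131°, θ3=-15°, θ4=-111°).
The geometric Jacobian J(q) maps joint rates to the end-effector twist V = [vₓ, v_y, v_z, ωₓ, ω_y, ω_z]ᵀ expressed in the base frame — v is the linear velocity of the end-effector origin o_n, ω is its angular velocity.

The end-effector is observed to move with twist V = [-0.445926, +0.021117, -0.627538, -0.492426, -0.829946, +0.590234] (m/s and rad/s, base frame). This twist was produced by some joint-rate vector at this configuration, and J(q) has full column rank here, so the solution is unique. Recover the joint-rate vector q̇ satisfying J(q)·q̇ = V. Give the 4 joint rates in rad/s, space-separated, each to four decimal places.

0.1580 0.2070 -0.5890 0.9860

o_n = [-0.4211, 0.8084, -0.4261]
J₁: ẑ×o_n = [-0.8084, -0.4211, 0.0000], ω = ẑ
J2: z=[-0.5878, 0.8090, 0.0000] o=[0.4288, 0.3115, 0.1900] → [-0.4984, -0.3621, 0.3955, -0.5878, 0.8090, 0.0000]
J3: z=[-0.5878, 0.8090, 0.0000] o=[0.2536, 0.1843, -0.0591] → [-0.2970, -0.2158, 0.1790, -0.5878, 0.8090, 0.0000]
J4: z=[-0.7271, -0.5283, 0.4384] o=[-0.1133, 0.1896, -0.6612] → [-0.3955, 0.0360, -0.6125, -0.7271, -0.5283, 0.4384]
q̇ = J⁺·V = [0.1580, 0.2070, -0.5890, 0.9860]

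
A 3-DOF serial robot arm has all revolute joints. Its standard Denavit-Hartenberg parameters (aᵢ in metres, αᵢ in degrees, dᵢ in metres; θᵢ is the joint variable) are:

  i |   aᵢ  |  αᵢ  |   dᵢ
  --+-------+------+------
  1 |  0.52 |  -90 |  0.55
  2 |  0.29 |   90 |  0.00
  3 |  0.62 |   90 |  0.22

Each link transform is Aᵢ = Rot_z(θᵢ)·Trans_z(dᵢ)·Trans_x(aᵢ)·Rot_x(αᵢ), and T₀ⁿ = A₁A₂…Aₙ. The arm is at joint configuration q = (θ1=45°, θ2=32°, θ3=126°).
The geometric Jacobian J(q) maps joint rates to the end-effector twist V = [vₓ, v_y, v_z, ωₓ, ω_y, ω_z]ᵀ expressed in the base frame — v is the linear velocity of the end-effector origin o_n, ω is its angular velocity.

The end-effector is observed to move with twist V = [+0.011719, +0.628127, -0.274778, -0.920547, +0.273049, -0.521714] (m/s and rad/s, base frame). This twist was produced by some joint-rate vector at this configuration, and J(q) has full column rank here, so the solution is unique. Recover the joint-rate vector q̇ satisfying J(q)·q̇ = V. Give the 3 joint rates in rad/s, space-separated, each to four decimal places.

o_n = [0.0508, 0.7602, 0.7760]
J₁: ẑ×o_n = [-0.7602, 0.0508, 0.0000], ω = ẑ
J2: z=[-0.7071, 0.7071, 0.0000] o=[0.3677, 0.3677, 0.5500] → [0.1598, 0.1598, -0.0535, -0.7071, 0.7071, 0.0000]
J3: z=[0.3747, 0.3747, 0.8480] o=[0.5416, 0.5416, 0.3963] → [-0.0431, -0.5585, 0.2658, 0.3747, 0.3747, 0.8480]
q̇ = J⁺·V = [0.2110, 0.8440, -0.8640]

0.2110 0.8440 -0.8640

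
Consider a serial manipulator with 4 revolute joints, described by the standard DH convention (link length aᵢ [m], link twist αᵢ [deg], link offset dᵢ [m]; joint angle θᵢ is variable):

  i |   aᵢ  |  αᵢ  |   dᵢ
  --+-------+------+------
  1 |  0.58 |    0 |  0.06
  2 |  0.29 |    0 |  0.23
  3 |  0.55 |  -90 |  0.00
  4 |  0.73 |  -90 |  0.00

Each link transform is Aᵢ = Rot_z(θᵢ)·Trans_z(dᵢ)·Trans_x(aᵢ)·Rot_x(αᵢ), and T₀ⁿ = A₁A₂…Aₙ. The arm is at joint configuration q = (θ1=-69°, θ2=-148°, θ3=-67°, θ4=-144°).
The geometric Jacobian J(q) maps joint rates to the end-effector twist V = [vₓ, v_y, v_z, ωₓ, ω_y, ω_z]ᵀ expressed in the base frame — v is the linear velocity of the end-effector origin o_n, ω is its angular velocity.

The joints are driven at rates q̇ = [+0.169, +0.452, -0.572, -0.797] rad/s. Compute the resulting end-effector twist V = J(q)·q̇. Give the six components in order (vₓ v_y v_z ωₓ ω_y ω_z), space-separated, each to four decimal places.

o_n = [-0.0336, -0.4063, 0.7191]
J₁: ẑ×o_n = [0.4063, -0.0336, 0.0000], ω = ẑ
J2: z=[0.0000, 0.0000, 1.0000] o=[0.2079, -0.5415, 0.0600] → [-0.1351, -0.2414, 0.0000, 0.0000, 0.0000, 1.0000]
J3: z=[0.0000, 0.0000, 1.0000] o=[-0.0238, -0.3670, 0.2900] → [0.0394, -0.0098, 0.0000, 0.0000, 0.0000, 1.0000]
J4: z=[-0.9703, 0.2419, 0.0000] o=[0.1093, 0.1667, 0.2900] → [0.1038, 0.4163, 0.5906, -0.9703, 0.2419, 0.0000]
V = J·q̇ = [-0.0977, -0.4410, -0.4707, 0.7733, -0.1928, 0.0490]

-0.0977 -0.4410 -0.4707 0.7733 -0.1928 0.0490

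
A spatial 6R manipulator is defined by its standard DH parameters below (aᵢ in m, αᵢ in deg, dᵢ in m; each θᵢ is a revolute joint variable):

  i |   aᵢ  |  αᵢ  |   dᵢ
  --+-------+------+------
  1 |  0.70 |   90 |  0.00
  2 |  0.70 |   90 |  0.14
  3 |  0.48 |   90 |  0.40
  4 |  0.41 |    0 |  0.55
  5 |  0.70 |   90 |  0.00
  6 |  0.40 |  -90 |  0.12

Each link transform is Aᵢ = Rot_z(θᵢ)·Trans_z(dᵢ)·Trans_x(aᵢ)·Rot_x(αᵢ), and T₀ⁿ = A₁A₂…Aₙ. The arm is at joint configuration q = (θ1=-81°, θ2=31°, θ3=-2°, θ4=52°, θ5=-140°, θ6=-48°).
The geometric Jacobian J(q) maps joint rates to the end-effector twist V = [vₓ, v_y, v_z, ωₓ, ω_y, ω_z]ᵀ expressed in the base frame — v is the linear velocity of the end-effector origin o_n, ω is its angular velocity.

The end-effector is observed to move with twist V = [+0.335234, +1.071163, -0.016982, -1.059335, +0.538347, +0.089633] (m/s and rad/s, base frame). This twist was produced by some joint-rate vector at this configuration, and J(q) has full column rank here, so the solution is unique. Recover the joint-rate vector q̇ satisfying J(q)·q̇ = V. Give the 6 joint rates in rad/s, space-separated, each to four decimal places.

o_n = [0.4023, -1.6760, 0.9014]
J₁: ẑ×o_n = [1.6760, 0.4023, -0.0000], ω = ẑ
J2: z=[-0.9877, -0.1564, 0.0000] o=[0.1095, -0.6914, 0.0000] → [-0.1410, 0.8903, 1.0183, -0.9877, -0.1564, 0.0000]
J3: z=[0.0806, -0.5087, -0.8572] o=[0.0651, -1.3059, 0.3605] → [-0.5923, -0.3326, 0.1417, 0.0806, -0.5087, -0.8572]
J4: z=[0.9824, 0.1859, -0.0180] o=[0.1782, -1.9129, 0.2647] → [0.1226, -0.6295, 0.1911, 0.9824, 0.1859, -0.0180]
J5: z=[0.9824, 0.1859, -0.0180] o=[0.7871, -2.1872, 0.1078] → [0.1567, -0.7726, 0.5738, 0.9824, 0.1859, -0.0180]
J6: z=[-0.1712, 0.8579, -0.4845] o=[0.7348, -1.8519, 0.7201] → [0.2408, 0.1922, 0.2552, -0.1712, 0.8579, -0.4845]
q̇ = J⁺·V = [0.0800, 0.3280, -0.3460, 0.2800, -0.8930, 0.6150]

0.0800 0.3280 -0.3460 0.2800 -0.8930 0.6150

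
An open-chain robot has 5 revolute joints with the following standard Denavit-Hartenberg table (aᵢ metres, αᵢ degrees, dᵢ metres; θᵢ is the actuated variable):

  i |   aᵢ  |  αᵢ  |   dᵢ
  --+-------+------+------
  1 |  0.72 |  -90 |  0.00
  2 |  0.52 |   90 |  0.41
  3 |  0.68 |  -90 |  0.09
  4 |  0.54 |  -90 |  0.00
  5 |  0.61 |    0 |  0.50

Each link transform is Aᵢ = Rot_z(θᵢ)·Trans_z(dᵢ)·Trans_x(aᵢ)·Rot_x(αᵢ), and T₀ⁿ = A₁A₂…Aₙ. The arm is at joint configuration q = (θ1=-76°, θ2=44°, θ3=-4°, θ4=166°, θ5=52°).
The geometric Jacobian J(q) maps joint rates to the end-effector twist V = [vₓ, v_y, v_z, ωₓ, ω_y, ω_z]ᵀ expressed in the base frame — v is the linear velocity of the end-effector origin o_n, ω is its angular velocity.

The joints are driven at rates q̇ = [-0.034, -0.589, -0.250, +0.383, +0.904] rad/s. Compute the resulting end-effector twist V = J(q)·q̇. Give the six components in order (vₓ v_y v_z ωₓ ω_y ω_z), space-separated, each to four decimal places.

-0.1834 -0.5926 0.2989 -0.1139 -0.3355 0.5501

o_n = [0.2159, -1.0585, 0.1447]
J₁: ẑ×o_n = [1.0585, 0.2159, -0.0000], ω = ẑ
J2: z=[0.9703, 0.2419, 0.0000] o=[0.1742, -0.6986, 0.0000] → [0.0350, -0.1404, -0.3593, 0.9703, 0.2419, 0.0000]
J3: z=[0.1681, -0.6740, 0.7193] o=[0.6625, -0.9624, -0.3612] → [-0.2718, -0.4062, -0.3171, 0.1681, -0.6740, 0.7193]
J4: z=[0.9801, 0.1926, -0.0485] o=[0.7496, -1.5080, -0.7677] → [0.1975, -0.8683, 0.5433, 0.9801, 0.1926, -0.0485]
J5: z=[0.1374, -0.4815, 0.8656] o=[0.6722, -1.0463, -0.4986] → [-0.2991, -0.4833, -0.2214, 0.1374, -0.4815, 0.8656]
V = J·q̇ = [-0.1834, -0.5926, 0.2989, -0.1139, -0.3355, 0.5501]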